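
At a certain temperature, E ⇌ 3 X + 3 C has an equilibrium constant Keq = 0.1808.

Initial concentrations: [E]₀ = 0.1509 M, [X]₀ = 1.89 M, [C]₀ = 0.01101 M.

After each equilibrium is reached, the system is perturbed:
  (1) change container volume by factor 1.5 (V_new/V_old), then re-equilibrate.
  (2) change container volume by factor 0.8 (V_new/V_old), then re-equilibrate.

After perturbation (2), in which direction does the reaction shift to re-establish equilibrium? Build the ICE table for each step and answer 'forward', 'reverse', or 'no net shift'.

Q₀ = 5.9712e-05 vs Keq = 0.1808 ⇒ Q<K, forward
Step 1:
                    E           X           C
  init         0.1509        1.89     0.01101
  Δ          -0.04115      0.1235      0.1235
  eq           0.1097       2.013      0.1345
  solve Keq expr → x = 0.04115; check Q = 0.1808
Then change container volume by factor 1.5 (V_new/V_old).
Step 2:
                    E           X           C
  init        0.07317       1.342     0.08964
  Δ          -0.02046     0.06139     0.06139
  eq           0.0527       1.404       0.151
  solve Keq expr → x = 0.02046; check Q = 0.1808
Then change container volume by factor 0.8 (V_new/V_old).
Step 3:
                    E           X           C
  init        0.06588       1.755      0.1888
  Δ            0.0152    -0.04559    -0.04559
  eq          0.08107       1.709      0.1432
  solve Keq expr → x = -0.0152; check Q = 0.1808

Direction: reverse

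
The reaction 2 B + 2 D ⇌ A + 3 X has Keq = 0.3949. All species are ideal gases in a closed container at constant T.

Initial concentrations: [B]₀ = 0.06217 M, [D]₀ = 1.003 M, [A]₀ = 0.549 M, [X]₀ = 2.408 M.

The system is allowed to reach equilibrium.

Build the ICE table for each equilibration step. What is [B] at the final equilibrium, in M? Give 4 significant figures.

[B]_eq = 0.7319 M

Q₀ = 1971 vs Keq = 0.3949 ⇒ Q>K, reverse
Step 1:
                   B          D          A          X
  init       0.06217      1.003      0.549      2.408
  Δ           0.6697     0.6697    -0.3349     -1.005
  eq          0.7319      1.673     0.2141      1.403
  solve Keq expr → x = -0.3349; check Q = 0.3949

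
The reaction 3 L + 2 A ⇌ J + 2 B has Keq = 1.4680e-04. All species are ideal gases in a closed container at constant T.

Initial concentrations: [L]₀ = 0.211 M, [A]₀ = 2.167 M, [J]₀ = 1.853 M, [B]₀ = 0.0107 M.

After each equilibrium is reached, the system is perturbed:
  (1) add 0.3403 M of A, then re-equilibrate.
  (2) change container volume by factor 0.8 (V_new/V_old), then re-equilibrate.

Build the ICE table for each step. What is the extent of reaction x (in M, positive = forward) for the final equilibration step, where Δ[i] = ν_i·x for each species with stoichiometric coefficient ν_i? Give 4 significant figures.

Q₀ = 0.004809 vs Keq = 1.4680e-04 ⇒ Q>K, reverse
Step 1:
                  L         A         J         B
  init        0.211     2.167     1.853    0.0107
  Δ         0.01297  0.008645 -0.004323 -0.008645
  eq          0.224     2.176     1.849  0.002055
  solve Keq expr → x = -0.004323; check Q = 1.4680e-04
Then add 0.3403 M of A.
Step 2:
                  L         A         J         B
  init        0.224     2.516     1.849  0.002055
  Δ       -4.7031e-04 -3.1354e-04 1.5677e-04 3.1354e-04
  eq         0.2235     2.516     1.849  0.002368
  solve Keq expr → x = 1.5677e-04; check Q = 1.4680e-04
Then change container volume by factor 0.8 (V_new/V_old).
Step 3:
                  L         A         J         B
  init       0.2794     3.145     2.311  0.002961
  Δ       -0.001076 -7.1766e-04 3.5883e-04 7.1766e-04
  eq         0.2783     3.144     2.311  0.003678
  solve Keq expr → x = 3.5883e-04; check Q = 1.4680e-04

x = 3.5883e-04 M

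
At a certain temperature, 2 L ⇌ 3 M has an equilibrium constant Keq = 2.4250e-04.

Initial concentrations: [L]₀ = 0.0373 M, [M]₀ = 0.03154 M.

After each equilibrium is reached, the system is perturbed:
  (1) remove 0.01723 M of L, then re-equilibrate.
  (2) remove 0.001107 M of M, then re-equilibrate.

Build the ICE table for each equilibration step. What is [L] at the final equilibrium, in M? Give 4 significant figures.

[L]_eq = 0.03584 M

Q₀ = 0.02255 vs Keq = 2.4250e-04 ⇒ Q>K, reverse
Step 1:
                   L          M
  init        0.0373    0.03154
  Δ           0.0152    -0.0228
  eq          0.0525   0.008743
  solve Keq expr → x = -0.007599; check Q = 2.4250e-04
Then remove 0.01723 M of L.
Step 2:
                   L          M
  init       0.03527   0.008743
  Δ         0.001253  -0.001879
  eq         0.03652   0.006864
  solve Keq expr → x = -6.2627e-04; check Q = 2.4250e-04
Then remove 0.001107 M of M.
Step 3:
                   L          M
  init       0.03652   0.005757
  Δ       -6.8094e-04   0.001021
  eq         0.03584   0.006779
  solve Keq expr → x = 3.4047e-04; check Q = 2.4250e-04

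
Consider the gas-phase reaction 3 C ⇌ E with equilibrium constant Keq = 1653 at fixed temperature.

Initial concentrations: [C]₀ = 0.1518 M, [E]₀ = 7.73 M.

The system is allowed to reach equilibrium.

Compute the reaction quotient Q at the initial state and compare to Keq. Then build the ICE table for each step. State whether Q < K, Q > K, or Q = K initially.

Q₀ = 2210 vs Keq = 1653 ⇒ Q>K, reverse
Step 1:
                    C           E
  I            0.1518        7.73
  C           0.01539   -0.005129
  E            0.1672       7.725
  solve Keq expr → x = -0.005129; check Q = 1653

Q₀ = 2210; Q > K (proceeds reverse)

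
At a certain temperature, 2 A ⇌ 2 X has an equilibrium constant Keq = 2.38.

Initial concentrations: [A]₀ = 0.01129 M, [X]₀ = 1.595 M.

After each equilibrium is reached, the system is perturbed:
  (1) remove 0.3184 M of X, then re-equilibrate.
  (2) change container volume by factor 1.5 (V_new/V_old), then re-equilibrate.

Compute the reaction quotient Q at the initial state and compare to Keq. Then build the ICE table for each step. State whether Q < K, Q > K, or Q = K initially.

Q₀ = 1.9959e+04; Q > K (proceeds reverse)

Q₀ = 1.9959e+04 vs Keq = 2.38 ⇒ Q>K, reverse
Step 1:
                    A           X
  I           0.01129       1.595
  C            0.6204     -0.6204
  E            0.6317      0.9746
  solve Keq expr → x = -0.3102; check Q = 2.38
Then remove 0.3184 M of X.
Step 2:
                    A           X
  I            0.6317      0.6562
  C           -0.1252      0.1252
  E            0.5065      0.7814
  solve Keq expr → x = 0.06261; check Q = 2.38
Then change container volume by factor 1.5 (V_new/V_old).
Step 3:
                    A           X
  I            0.3377      0.5209
  C                 0           0
  E            0.3377      0.5209
  solve Keq expr → x = 0; check Q = 2.38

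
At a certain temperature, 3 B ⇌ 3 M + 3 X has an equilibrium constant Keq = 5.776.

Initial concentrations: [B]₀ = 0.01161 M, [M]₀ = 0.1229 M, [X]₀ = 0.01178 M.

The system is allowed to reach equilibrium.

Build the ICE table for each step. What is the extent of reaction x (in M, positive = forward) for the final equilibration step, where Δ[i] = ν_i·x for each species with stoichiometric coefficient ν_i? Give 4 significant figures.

Q₀ = 0.001939 vs Keq = 5.776 ⇒ Q<K, forward
Step 1:
                   B          M          X
  I          0.01161     0.1229    0.01178
  C        -0.009997   0.009997   0.009997
  E         0.001613     0.1329    0.02178
  solve Keq expr → x = 0.003332; check Q = 5.776

x = 0.003332 M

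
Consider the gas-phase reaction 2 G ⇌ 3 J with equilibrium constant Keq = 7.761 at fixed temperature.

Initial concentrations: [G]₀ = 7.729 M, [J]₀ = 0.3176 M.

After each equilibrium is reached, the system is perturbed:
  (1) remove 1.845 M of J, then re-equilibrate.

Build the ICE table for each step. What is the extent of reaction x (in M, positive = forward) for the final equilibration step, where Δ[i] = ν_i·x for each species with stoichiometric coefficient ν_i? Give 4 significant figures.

x = 0.3956 M

Q₀ = 5.3628e-04 vs Keq = 7.761 ⇒ Q<K, forward
Step 1:
                    G           J
  init          7.729      0.3176
  Δ            -3.331       4.997
  eq            4.398       5.314
  solve Keq expr → x = 1.666; check Q = 7.761
Then remove 1.845 M of J.
Step 2:
                    G           J
  init          4.398       3.469
  Δ           -0.7912       1.187
  eq            3.607       4.656
  solve Keq expr → x = 0.3956; check Q = 7.761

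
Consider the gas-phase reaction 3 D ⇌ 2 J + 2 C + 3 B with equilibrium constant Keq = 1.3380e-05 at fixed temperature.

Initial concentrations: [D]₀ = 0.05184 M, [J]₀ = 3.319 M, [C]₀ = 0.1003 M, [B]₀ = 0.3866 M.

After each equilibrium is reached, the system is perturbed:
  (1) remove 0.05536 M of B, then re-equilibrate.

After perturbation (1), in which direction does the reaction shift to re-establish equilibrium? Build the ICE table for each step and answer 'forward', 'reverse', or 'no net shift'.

Q₀ = 45.96 vs Keq = 1.3380e-05 ⇒ Q>K, reverse
Step 1:
                   D          J          C          B
  init       0.05184      3.319     0.1003     0.3866
  Δ           0.1491   -0.09942   -0.09942    -0.1491
  eq           0.201       3.22 8.8445e-04     0.2375
  solve Keq expr → x = -0.04971; check Q = 1.3380e-05
Then remove 0.05536 M of B.
Step 2:
                   D          J          C          B
  init         0.201       3.22 8.8445e-04     0.1821
  Δ       -6.2913e-04 4.1942e-04 4.1942e-04 6.2913e-04
  eq          0.2003       3.22   0.001304     0.1827
  solve Keq expr → x = 2.0971e-04; check Q = 1.3380e-05

Direction: forward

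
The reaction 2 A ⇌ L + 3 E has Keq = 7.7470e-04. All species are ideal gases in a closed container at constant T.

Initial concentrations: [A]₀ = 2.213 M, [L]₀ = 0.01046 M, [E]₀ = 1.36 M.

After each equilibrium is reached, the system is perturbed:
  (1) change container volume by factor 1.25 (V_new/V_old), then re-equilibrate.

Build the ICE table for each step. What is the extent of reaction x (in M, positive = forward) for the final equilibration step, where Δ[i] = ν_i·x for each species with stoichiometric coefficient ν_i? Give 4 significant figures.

x = 7.1608e-04 M

Q₀ = 0.005373 vs Keq = 7.7470e-04 ⇒ Q>K, reverse
Step 1:
                  A         L         E
  Initial     2.213   0.01046      1.36
  Change    0.01767 -0.008834   -0.0265
  Equil       2.231  0.001626     1.333
  solve Keq expr → x = -0.008834; check Q = 7.7470e-04
Then change container volume by factor 1.25 (V_new/V_old).
Step 2:
                  A         L         E
  Initial     1.785  0.001301     1.067
  Change  -0.001432 7.1608e-04  0.002148
  Equil       1.783  0.002017     1.069
  solve Keq expr → x = 7.1608e-04; check Q = 7.7470e-04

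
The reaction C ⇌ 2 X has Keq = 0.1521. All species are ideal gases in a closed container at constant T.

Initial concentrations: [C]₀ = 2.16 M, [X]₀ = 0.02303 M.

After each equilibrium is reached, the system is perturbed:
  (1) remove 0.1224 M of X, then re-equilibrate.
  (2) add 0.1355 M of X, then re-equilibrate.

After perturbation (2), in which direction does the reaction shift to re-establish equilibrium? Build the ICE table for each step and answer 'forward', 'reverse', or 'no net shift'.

Q₀ = 2.4555e-04 vs Keq = 0.1521 ⇒ Q<K, forward
Step 1:
                   C          X
  init          2.16    0.02303
  Δ          -0.2575     0.5149
  eq           1.903     0.5379
  solve Keq expr → x = 0.2575; check Q = 0.1521
Then remove 0.1224 M of X.
Step 2:
                   C          X
  init         1.903     0.4155
  Δ         -0.05713     0.1143
  eq           1.845     0.5298
  solve Keq expr → x = 0.05713; check Q = 0.1521
Then add 0.1355 M of X.
Step 3:
                   C          X
  init         1.845     0.6653
  Δ          0.06325    -0.1265
  eq           1.909     0.5388
  solve Keq expr → x = -0.06325; check Q = 0.1521

Direction: reverse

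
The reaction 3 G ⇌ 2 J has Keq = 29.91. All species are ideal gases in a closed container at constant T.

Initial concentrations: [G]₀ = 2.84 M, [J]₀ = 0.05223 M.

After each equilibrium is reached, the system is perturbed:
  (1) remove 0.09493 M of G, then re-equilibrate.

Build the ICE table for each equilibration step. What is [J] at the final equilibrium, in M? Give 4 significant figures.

Q₀ = 1.1909e-04 vs Keq = 29.91 ⇒ Q<K, forward
Step 1:
                   G          J
  init          2.84    0.05223
  Δ           -2.391      1.594
  eq          0.4491      1.646
  solve Keq expr → x = 0.797; check Q = 29.91
Then remove 0.09493 M of G.
Step 2:
                   G          J
  init        0.3542      1.646
  Δ          0.08461   -0.05641
  eq          0.4388       1.59
  solve Keq expr → x = -0.0282; check Q = 29.91

[J]_eq = 1.59 M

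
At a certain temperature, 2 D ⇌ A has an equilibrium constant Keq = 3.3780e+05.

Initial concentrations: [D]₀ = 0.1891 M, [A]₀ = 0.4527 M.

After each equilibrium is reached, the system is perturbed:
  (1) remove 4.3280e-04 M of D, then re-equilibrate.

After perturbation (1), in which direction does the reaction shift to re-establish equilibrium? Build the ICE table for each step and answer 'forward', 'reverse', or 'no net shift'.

Direction: reverse

Q₀ = 12.66 vs Keq = 3.3780e+05 ⇒ Q<K, forward
Step 1:
                  D         A
  Initial    0.1891    0.4527
  Change    -0.1878   0.09391
  Equil    0.001272    0.5466
  solve Keq expr → x = 0.09391; check Q = 3.3780e+05
Then remove 4.3280e-04 M of D.
Step 2:
                  D         A
  Initial 8.3927e-04    0.5466
  Change  4.3255e-04 -2.1627e-04
  Equil    0.001272    0.5464
  solve Keq expr → x = -2.1627e-04; check Q = 3.3780e+05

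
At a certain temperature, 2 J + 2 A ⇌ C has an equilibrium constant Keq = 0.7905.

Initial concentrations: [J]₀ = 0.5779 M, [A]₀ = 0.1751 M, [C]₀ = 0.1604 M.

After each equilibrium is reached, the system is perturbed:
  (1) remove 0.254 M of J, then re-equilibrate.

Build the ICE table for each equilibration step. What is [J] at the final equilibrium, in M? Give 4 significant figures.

[J]_eq = 0.5605 M

Q₀ = 15.66 vs Keq = 0.7905 ⇒ Q>K, reverse
Step 1:
                   J          A          C
  I           0.5779     0.1751     0.1604
  C           0.1932     0.1932   -0.09662
  E           0.7711     0.3683    0.06378
  solve Keq expr → x = -0.09662; check Q = 0.7905
Then remove 0.254 M of J.
Step 2:
                   J          A          C
  I           0.5171     0.3683    0.06378
  C          0.04336    0.04336   -0.02168
  E           0.5605     0.4117     0.0421
  solve Keq expr → x = -0.02168; check Q = 0.7905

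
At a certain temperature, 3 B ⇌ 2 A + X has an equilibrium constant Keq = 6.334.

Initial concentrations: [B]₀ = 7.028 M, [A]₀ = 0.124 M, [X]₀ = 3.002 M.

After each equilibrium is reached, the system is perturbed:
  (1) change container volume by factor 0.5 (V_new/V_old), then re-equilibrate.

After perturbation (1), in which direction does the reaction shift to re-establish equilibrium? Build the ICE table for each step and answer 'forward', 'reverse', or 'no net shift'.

Direction: no net shift

Q₀ = 1.3297e-04 vs Keq = 6.334 ⇒ Q<K, forward
Step 1:
                  B         A         X
  I           7.028     0.124     3.002
  C          -4.972     3.314     1.657
  E           2.056     3.438     4.659
  solve Keq expr → x = 1.657; check Q = 6.334
Then change container volume by factor 0.5 (V_new/V_old).
Step 2:
                  B         A         X
  I           4.113     6.877     9.318
  C               0         0         0
  E           4.113     6.877     9.318
  solve Keq expr → x = 0; check Q = 6.334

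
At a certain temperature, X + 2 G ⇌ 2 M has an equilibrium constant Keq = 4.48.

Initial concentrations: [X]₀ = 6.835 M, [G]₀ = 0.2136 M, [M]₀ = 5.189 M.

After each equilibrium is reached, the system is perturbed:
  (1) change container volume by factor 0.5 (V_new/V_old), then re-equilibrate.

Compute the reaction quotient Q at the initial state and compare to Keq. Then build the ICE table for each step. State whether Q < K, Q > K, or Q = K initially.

Q₀ = 86.34 vs Keq = 4.48 ⇒ Q>K, reverse
Step 1:
                  X         G         M
  Initial     6.835    0.2136     5.189
  Change     0.2992    0.5984   -0.5984
  Equil       7.134     0.812     4.591
  solve Keq expr → x = -0.2992; check Q = 4.48
Then change container volume by factor 0.5 (V_new/V_old).
Step 2:
                  X         G         M
  Initial     14.27     1.624     9.181
  Change    -0.2075   -0.4149    0.4149
  Equil       14.06     1.209     9.596
  solve Keq expr → x = 0.2075; check Q = 4.48

Q₀ = 86.34; Q > K (proceeds reverse)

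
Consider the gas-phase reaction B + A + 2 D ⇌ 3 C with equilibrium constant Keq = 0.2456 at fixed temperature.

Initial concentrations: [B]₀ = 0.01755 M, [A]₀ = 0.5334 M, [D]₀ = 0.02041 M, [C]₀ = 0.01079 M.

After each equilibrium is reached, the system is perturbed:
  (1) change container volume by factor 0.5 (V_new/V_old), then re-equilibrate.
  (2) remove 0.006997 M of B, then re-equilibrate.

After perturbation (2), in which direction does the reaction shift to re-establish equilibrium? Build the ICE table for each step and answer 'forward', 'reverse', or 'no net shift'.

Direction: reverse

Q₀ = 0.3221 vs Keq = 0.2456 ⇒ Q>K, reverse
Step 1:
                    B           A           D           C
  Initial     0.01755      0.5334     0.02041     0.01079
  Change   2.4314e-04  2.4314e-04  4.8628e-04 -7.2942e-04
  Equil       0.01779      0.5336      0.0209     0.01006
  solve Keq expr → x = -2.4314e-04; check Q = 0.2456
Then change container volume by factor 0.5 (V_new/V_old).
Step 2:
                    B           A           D           C
  Initial     0.03559       1.067     0.04179     0.02012
  Change     -0.00129    -0.00129   -0.002579    0.003869
  Equil        0.0343       1.066     0.03921     0.02399
  solve Keq expr → x = 0.00129; check Q = 0.2456
Then remove 0.006997 M of B.
Step 3:
                    B           A           D           C
  Initial      0.0273       1.066     0.03921     0.02399
  Change   4.3551e-04  4.3551e-04  8.7102e-04   -0.001307
  Equil       0.02774       1.066     0.04008     0.02268
  solve Keq expr → x = -4.3551e-04; check Q = 0.2456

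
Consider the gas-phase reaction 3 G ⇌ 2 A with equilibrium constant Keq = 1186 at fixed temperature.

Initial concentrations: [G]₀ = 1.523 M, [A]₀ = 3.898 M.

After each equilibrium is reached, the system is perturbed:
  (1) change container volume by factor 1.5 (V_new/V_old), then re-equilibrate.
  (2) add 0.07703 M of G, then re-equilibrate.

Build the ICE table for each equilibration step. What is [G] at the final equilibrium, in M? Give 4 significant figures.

[G]_eq = 0.2047 M

Q₀ = 4.301 vs Keq = 1186 ⇒ Q<K, forward
Step 1:
                  G         A
  Initial     1.523     3.898
  Change     -1.257    0.8377
  Equil      0.2664     4.736
  solve Keq expr → x = 0.4189; check Q = 1186
Then change container volume by factor 1.5 (V_new/V_old).
Step 2:
                  G         A
  Initial    0.1776     3.157
  Change    0.02499  -0.01666
  Equil      0.2026      3.14
  solve Keq expr → x = -0.008329; check Q = 1186
Then add 0.07703 M of G.
Step 3:
                  G         A
  Initial    0.2796      3.14
  Change   -0.07489   0.04993
  Equil      0.2047      3.19
  solve Keq expr → x = 0.02496; check Q = 1186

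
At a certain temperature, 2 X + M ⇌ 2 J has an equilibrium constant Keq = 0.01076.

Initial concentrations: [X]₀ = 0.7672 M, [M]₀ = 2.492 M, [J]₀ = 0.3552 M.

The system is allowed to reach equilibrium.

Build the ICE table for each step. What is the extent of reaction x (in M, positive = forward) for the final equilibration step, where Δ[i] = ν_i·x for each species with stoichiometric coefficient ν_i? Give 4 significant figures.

Q₀ = 0.08602 vs Keq = 0.01076 ⇒ Q>K, reverse
Step 1:
                   X          M          J
  init        0.7672      2.492     0.3552
  Δ           0.1947    0.09733    -0.1947
  eq          0.9619      2.589     0.1605
  solve Keq expr → x = -0.09733; check Q = 0.01076

x = -0.09733 M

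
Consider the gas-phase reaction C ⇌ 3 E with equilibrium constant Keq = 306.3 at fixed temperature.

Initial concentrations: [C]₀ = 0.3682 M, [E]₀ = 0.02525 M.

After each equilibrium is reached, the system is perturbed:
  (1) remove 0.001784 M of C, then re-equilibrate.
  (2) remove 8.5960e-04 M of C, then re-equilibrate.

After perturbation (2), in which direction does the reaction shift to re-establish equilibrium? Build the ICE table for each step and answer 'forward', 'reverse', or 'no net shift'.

Q₀ = 4.3722e-05 vs Keq = 306.3 ⇒ Q<K, forward
Step 1:
                    C           E
  Initial      0.3682     0.02525
  Change      -0.3637       1.091
  Equil      0.004541       1.116
  solve Keq expr → x = 0.3637; check Q = 306.3
Then remove 0.001784 M of C.
Step 2:
                    C           E
  Initial    0.002757       1.116
  Change     0.001721   -0.005164
  Equil      0.004478       1.111
  solve Keq expr → x = -0.001721; check Q = 306.3
Then remove 8.5960e-04 M of C.
Step 3:
                    C           E
  Initial    0.003618       1.111
  Change   8.2958e-04   -0.002489
  Equil      0.004448       1.109
  solve Keq expr → x = -8.2958e-04; check Q = 306.3

Direction: reverse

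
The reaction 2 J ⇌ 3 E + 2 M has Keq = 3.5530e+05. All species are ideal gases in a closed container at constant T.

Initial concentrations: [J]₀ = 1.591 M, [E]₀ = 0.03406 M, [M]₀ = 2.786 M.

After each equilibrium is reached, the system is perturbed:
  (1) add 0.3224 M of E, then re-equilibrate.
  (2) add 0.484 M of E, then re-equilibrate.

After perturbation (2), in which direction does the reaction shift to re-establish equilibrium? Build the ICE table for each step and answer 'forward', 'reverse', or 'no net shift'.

Direction: reverse

Q₀ = 1.2116e-04 vs Keq = 3.5530e+05 ⇒ Q<K, forward
Step 1:
                  J         E         M
  init        1.591   0.03406     2.786
  Δ          -1.564     2.346     1.564
  eq         0.0268      2.38      4.35
  solve Keq expr → x = 0.7821; check Q = 3.5530e+05
Then add 0.3224 M of E.
Step 2:
                  J         E         M
  init       0.0268     2.703      4.35
  Δ        0.005439 -0.008158 -0.005439
  eq        0.03224     2.695     4.345
  solve Keq expr → x = -0.002719; check Q = 3.5530e+05
Then add 0.484 M of E.
Step 3:
                  J         E         M
  init      0.03224     3.179     4.345
  Δ        0.008728  -0.01309 -0.008728
  eq        0.04097     3.166     4.336
  solve Keq expr → x = -0.004364; check Q = 3.5530e+05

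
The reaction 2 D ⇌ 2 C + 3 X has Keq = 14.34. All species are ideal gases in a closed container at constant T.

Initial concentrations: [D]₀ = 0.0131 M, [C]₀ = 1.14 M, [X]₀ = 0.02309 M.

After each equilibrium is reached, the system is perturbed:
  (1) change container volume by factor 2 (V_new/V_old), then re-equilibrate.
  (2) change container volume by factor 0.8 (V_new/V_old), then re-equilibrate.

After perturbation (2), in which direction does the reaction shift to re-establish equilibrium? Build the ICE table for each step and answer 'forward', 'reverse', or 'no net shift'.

Q₀ = 0.09323 vs Keq = 14.34 ⇒ Q<K, forward
Step 1:
                   D          C          X
  init        0.0131       1.14    0.02309
  Δ         -0.01074    0.01074    0.01611
  eq        0.002359      1.151     0.0392
  solve Keq expr → x = 0.005371; check Q = 14.34
Then change container volume by factor 2 (V_new/V_old).
Step 2:
                   D          C          X
  init      0.001179     0.5754     0.0196
  Δ       -7.2655e-04 7.2655e-04    0.00109
  eq      4.5278e-04     0.5761    0.02069
  solve Keq expr → x = 3.6327e-04; check Q = 14.34
Then change container volume by factor 0.8 (V_new/V_old).
Step 3:
                   D          C          X
  init    5.6598e-04     0.7201    0.02586
  Δ       2.1034e-04 -2.1034e-04 -3.1551e-04
  eq      7.7632e-04     0.7199    0.02555
  solve Keq expr → x = -1.0517e-04; check Q = 14.34

Direction: reverse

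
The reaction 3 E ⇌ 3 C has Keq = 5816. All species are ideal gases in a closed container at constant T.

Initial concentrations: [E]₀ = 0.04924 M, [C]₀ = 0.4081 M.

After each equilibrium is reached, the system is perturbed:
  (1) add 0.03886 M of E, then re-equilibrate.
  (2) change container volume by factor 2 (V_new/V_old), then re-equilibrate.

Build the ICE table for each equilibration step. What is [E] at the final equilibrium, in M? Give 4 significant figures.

[E]_eq = 0.01307 M

Q₀ = 569.3 vs Keq = 5816 ⇒ Q<K, forward
Step 1:
                   E          C
  I          0.04924     0.4081
  C         -0.02515    0.02515
  E          0.02409     0.4332
  solve Keq expr → x = 0.008383; check Q = 5816
Then add 0.03886 M of E.
Step 2:
                   E          C
  I          0.06295     0.4332
  C         -0.03681    0.03681
  E          0.02614     0.4701
  solve Keq expr → x = 0.01227; check Q = 5816
Then change container volume by factor 2 (V_new/V_old).
Step 3:
                   E          C
  I          0.01307      0.235
  C                0          0
  E          0.01307      0.235
  solve Keq expr → x = 0; check Q = 5816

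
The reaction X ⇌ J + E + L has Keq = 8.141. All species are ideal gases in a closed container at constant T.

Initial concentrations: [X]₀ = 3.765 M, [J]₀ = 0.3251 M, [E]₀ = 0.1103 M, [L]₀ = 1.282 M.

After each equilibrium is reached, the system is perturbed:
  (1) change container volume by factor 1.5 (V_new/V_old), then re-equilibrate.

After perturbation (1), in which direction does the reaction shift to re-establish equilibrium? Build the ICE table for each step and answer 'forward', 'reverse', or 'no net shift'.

Direction: forward

Q₀ = 0.01221 vs Keq = 8.141 ⇒ Q<K, forward
Step 1:
                   X          J          E          L
  Initial      3.765     0.3251     0.1103      1.282
  Change      -1.936      1.936      1.936      1.936
  Equil        1.829      2.261      2.046      3.218
  solve Keq expr → x = 1.936; check Q = 8.141
Then change container volume by factor 1.5 (V_new/V_old).
Step 2:
                   X          J          E          L
  Initial      1.219      1.507      1.364      2.145
  Change     -0.3065     0.3065     0.3065     0.3065
  Equil       0.9128      1.814      1.671      2.452
  solve Keq expr → x = 0.3065; check Q = 8.141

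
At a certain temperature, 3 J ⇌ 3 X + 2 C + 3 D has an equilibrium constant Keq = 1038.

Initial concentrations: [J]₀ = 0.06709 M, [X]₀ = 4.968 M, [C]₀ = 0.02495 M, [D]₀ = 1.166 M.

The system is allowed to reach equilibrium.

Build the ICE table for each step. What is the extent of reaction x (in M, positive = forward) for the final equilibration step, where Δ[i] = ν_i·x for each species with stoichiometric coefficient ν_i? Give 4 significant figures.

Q₀ = 400.7 vs Keq = 1038 ⇒ Q<K, forward
Step 1:
                   J          X          C          D
  Initial    0.06709      4.968    0.02495      1.166
  Change   -0.009616   0.009616    0.00641   0.009616
  Equil      0.05747      4.978    0.03136      1.176
  solve Keq expr → x = 0.003205; check Q = 1038

x = 0.003205 M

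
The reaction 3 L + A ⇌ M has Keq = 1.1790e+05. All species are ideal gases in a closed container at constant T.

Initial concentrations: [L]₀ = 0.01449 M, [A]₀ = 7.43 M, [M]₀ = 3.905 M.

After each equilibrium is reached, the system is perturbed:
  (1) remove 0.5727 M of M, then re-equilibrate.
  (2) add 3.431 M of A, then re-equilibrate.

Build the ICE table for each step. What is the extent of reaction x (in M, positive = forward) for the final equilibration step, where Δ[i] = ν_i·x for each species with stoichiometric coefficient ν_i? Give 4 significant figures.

Q₀ = 1.7275e+05 vs Keq = 1.1790e+05 ⇒ Q>K, reverse
Step 1:
                    L           A           M
  init        0.01449        7.43       3.905
  Δ          0.001966  6.5548e-04 -6.5548e-04
  eq          0.01646       7.431       3.904
  solve Keq expr → x = -6.5548e-04; check Q = 1.1790e+05
Then remove 0.5727 M of M.
Step 2:
                    L           A           M
  init        0.01646       7.431       3.332
  Δ       -8.4689e-04 -2.8230e-04  2.8230e-04
  eq          0.01561        7.43       3.332
  solve Keq expr → x = 2.8230e-04; check Q = 1.1790e+05
Then add 3.431 M of A.
Step 3:
                    L           A           M
  init        0.01561       10.86       3.332
  Δ         -0.001854 -6.1811e-04  6.1811e-04
  eq          0.01376       10.86       3.333
  solve Keq expr → x = 6.1811e-04; check Q = 1.1790e+05

x = 6.1811e-04 M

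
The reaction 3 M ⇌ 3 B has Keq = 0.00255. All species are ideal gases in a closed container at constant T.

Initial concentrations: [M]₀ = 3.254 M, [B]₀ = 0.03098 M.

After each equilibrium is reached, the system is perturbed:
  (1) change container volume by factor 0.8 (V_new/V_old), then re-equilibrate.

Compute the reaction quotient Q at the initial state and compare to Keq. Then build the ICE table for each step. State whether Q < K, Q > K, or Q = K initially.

Q₀ = 8.6296e-07; Q < K (proceeds forward)

Q₀ = 8.6296e-07 vs Keq = 0.00255 ⇒ Q<K, forward
Step 1:
                    M           B
  Initial       3.254     0.03098
  Change      -0.3639      0.3639
  Equil          2.89      0.3948
  solve Keq expr → x = 0.1213; check Q = 0.00255
Then change container volume by factor 0.8 (V_new/V_old).
Step 2:
                    M           B
  Initial       3.613      0.4936
  Change            0           0
  Equil         3.613      0.4936
  solve Keq expr → x = 0; check Q = 0.00255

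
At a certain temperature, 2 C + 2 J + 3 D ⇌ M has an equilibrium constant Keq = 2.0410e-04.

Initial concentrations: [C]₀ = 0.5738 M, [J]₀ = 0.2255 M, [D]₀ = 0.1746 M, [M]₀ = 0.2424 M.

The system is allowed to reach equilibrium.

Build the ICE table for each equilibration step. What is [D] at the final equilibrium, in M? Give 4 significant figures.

[D]_eq = 0.9015 M

Q₀ = 2720 vs Keq = 2.0410e-04 ⇒ Q>K, reverse
Step 1:
                   C          J          D          M
  init        0.5738     0.2255     0.1746     0.2424
  Δ           0.4846     0.4846     0.7269    -0.2423
  eq           1.058     0.7101     0.9015 8.4491e-05
  solve Keq expr → x = -0.2423; check Q = 2.0410e-04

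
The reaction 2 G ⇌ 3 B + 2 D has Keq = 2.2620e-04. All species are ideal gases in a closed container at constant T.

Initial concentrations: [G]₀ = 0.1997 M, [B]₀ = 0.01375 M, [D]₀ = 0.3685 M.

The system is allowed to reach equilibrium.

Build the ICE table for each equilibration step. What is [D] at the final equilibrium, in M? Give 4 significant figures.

[D]_eq = 0.3842 M

Q₀ = 8.8517e-06 vs Keq = 2.2620e-04 ⇒ Q<K, forward
Step 1:
                  G         B         D
  init       0.1997   0.01375    0.3685
  Δ         -0.0157   0.02355    0.0157
  eq          0.184    0.0373    0.3842
  solve Keq expr → x = 0.007849; check Q = 2.2620e-04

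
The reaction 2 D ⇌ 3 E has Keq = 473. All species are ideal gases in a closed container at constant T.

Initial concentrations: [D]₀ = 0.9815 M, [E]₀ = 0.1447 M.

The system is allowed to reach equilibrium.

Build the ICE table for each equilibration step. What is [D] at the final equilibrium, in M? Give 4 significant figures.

Q₀ = 0.003145 vs Keq = 473 ⇒ Q<K, forward
Step 1:
                   D          E
  I           0.9815     0.1447
  C          -0.8978      1.347
  E          0.08374      1.491
  solve Keq expr → x = 0.4489; check Q = 473

[D]_eq = 0.08374 M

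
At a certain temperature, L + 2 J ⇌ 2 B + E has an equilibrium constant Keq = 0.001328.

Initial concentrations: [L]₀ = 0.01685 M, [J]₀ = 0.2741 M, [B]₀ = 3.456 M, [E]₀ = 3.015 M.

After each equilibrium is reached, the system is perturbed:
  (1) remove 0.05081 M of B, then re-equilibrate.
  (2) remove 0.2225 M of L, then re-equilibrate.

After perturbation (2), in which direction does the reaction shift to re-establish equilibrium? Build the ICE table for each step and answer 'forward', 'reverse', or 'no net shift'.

Direction: reverse

Q₀ = 2.8446e+04 vs Keq = 0.001328 ⇒ Q>K, reverse
Step 1:
                    L           J           B           E
  I           0.01685      0.2741       3.456       3.015
  C             1.656       3.311      -3.311      -1.656
  E             1.672       3.585      0.1449       1.359
  solve Keq expr → x = -1.656; check Q = 0.001328
Then remove 0.05081 M of B.
Step 2:
                    L           J           B           E
  I             1.672       3.585      0.0941       1.359
  C          -0.02336    -0.04672     0.04672     0.02336
  E             1.649       3.538      0.1408       1.383
  solve Keq expr → x = 0.02336; check Q = 0.001328
Then remove 0.2225 M of L.
Step 3:
                    L           J           B           E
  I             1.427       3.538      0.1408       1.383
  C          0.004541    0.009082   -0.009082   -0.004541
  E             1.431       3.548      0.1317       1.378
  solve Keq expr → x = -0.004541; check Q = 0.001328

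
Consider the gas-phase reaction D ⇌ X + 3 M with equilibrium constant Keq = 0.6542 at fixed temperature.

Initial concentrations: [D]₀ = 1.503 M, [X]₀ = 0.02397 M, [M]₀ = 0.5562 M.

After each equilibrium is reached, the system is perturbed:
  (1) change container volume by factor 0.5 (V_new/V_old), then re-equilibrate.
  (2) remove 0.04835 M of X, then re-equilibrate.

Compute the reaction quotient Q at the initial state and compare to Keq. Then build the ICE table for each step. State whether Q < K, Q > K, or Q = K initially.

Q₀ = 0.002744 vs Keq = 0.6542 ⇒ Q<K, forward
Step 1:
                  D         X         M
  Initial     1.503   0.02397    0.5562
  Change    -0.2768    0.2768    0.8305
  Equil       1.226    0.3008     1.387
  solve Keq expr → x = 0.2768; check Q = 0.6542
Then change container volume by factor 0.5 (V_new/V_old).
Step 2:
                  D         X         M
  Initial     2.452    0.6016     2.773
  Change     0.3113   -0.3113   -0.9338
  Equil       2.764    0.2904      1.84
  solve Keq expr → x = -0.3113; check Q = 0.6542
Then remove 0.04835 M of X.
Step 3:
                  D         X         M
  Initial     2.764     0.242      1.84
  Change   -0.01991   0.01991   0.05973
  Equil       2.744    0.2619     1.899
  solve Keq expr → x = 0.01991; check Q = 0.6542

Q₀ = 0.002744; Q < K (proceeds forward)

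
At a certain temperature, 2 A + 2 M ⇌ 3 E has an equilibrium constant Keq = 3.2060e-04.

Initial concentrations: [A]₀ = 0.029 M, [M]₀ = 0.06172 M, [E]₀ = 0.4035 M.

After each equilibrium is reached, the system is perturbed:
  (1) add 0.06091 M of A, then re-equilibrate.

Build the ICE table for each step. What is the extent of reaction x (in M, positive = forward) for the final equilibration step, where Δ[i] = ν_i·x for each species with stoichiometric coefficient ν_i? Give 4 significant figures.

x = 6.1066e-04 M

Q₀ = 2.0506e+04 vs Keq = 3.2060e-04 ⇒ Q>K, reverse
Step 1:
                    A           M           E
  init          0.029     0.06172      0.4035
  Δ            0.2596      0.2596     -0.3895
  eq           0.2886      0.3214     0.01403
  solve Keq expr → x = -0.1298; check Q = 3.2060e-04
Then add 0.06091 M of A.
Step 2:
                    A           M           E
  init         0.3496      0.3214     0.01403
  Δ         -0.001221   -0.001221    0.001832
  eq           0.3483      0.3201     0.01586
  solve Keq expr → x = 6.1066e-04; check Q = 3.2060e-04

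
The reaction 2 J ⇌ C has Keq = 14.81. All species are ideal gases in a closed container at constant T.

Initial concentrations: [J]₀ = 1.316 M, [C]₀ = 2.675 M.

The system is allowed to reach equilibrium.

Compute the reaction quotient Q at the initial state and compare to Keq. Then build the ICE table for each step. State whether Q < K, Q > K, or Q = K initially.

Q₀ = 1.545; Q < K (proceeds forward)

Q₀ = 1.545 vs Keq = 14.81 ⇒ Q<K, forward
Step 1:
                    J           C
  I             1.316       2.675
  C           -0.8582      0.4291
  E            0.4578       3.104
  solve Keq expr → x = 0.4291; check Q = 14.81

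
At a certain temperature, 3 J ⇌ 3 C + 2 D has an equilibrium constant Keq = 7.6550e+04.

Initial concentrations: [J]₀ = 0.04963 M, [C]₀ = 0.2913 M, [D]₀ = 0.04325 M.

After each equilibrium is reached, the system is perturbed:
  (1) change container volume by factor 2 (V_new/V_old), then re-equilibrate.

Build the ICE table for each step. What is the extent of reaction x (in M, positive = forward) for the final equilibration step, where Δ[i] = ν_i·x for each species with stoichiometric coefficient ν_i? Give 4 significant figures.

Q₀ = 0.3782 vs Keq = 7.6550e+04 ⇒ Q<K, forward
Step 1:
                  J         C         D
  I         0.04963    0.2913   0.04325
  C         -0.0482    0.0482   0.03214
  E        0.001427    0.3395   0.07539
  solve Keq expr → x = 0.01607; check Q = 7.6550e+04
Then change container volume by factor 2 (V_new/V_old).
Step 2:
                  J         C         D
  I       7.1344e-04    0.1698   0.03769
  C       -2.6192e-04 2.6192e-04 1.7461e-04
  E       4.5152e-04      0.17   0.03787
  solve Keq expr → x = 8.7306e-05; check Q = 7.6550e+04

x = 8.7306e-05 M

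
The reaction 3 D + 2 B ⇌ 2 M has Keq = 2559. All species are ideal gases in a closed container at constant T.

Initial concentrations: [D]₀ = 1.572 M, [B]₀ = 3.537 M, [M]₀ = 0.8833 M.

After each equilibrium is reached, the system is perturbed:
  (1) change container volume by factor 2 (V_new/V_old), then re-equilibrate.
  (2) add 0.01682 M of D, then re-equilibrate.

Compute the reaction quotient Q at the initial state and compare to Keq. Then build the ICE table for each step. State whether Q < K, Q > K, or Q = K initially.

Q₀ = 0.01605 vs Keq = 2559 ⇒ Q<K, forward
Step 1:
                  D         B         M
  Initial     1.572     3.537    0.8833
  Change     -1.512    -1.008     1.008
  Equil     0.06023     2.529     1.891
  solve Keq expr → x = 0.5039; check Q = 2559
Then change container volume by factor 2 (V_new/V_old).
Step 2:
                  D         B         M
  Initial   0.03011     1.265    0.9456
  Change    0.02871   0.01914  -0.01914
  Equil     0.05882     1.284    0.9264
  solve Keq expr → x = -0.009569; check Q = 2559
Then add 0.01682 M of D.
Step 3:
                  D         B         M
  Initial   0.07564     1.284    0.9264
  Change   -0.01604  -0.01069   0.01069
  Equil     0.05961     1.273    0.9371
  solve Keq expr → x = 0.005346; check Q = 2559

Q₀ = 0.01605; Q < K (proceeds forward)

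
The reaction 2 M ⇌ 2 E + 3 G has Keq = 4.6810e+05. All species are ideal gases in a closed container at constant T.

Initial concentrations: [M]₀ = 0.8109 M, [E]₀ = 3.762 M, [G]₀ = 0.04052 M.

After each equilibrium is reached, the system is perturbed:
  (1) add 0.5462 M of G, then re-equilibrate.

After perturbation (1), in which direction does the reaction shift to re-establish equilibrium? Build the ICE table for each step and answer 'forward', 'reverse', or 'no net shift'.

Direction: reverse

Q₀ = 0.001432 vs Keq = 4.6810e+05 ⇒ Q<K, forward
Step 1:
                  M         E         G
  Initial    0.8109     3.762   0.04052
  Change    -0.8017    0.8017     1.202
  Equil    0.009244     4.564     1.243
  solve Keq expr → x = 0.4008; check Q = 4.6810e+05
Then add 0.5462 M of G.
Step 2:
                  M         E         G
  Initial  0.009244     4.564     1.789
  Change   0.006565 -0.006565 -0.009848
  Equil     0.01581     4.557     1.779
  solve Keq expr → x = -0.003283; check Q = 4.6810e+05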